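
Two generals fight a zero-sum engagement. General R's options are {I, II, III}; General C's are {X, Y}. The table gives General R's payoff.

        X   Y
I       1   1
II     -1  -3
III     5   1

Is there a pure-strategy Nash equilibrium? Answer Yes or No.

Yes

Row minima: I → 1, II → -3, III → 1; maximin = 1.
Column maxima: X → 5, Y → 1; minimax = 1.
maximin = minimax = 1, so a saddle point exists.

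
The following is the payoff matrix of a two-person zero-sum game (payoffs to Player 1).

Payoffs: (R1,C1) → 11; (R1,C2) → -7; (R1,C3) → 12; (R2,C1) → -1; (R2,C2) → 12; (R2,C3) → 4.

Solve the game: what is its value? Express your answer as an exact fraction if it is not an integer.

Row minima: R1 → -7, R2 → -1; maximin = -1.
Column maxima: C1 → 11, C2 → 12, C3 → 12; minimax = 11.
-1 ≠ 11, so there is no saddle point; optimal play is mixed.
C3 is strictly dominated by C1 (it gives Player 1 strictly more in every row), so Player 2 never plays it.
On the remaining 2×2 (R1, R2 vs C1, C2):
Let Player 1 play R1 with probability p. Expected payoff against C1: 11p + (-1)(1−p) = 12p − 1; against C2: (-7)p + 12(1−p) = −19p + 12.
Setting these equal: 12p − 1 = −19p + 12 ⇒ 31p = 13 ⇒ p = 13/31, and the value is (12)·(13/31) − 1 = 125/31.
For Player 2: with q = P(C1), equating R1's and R2's payoffs gives 18q − 7 = −13q + 12 ⇒ q = 19/31.

125/31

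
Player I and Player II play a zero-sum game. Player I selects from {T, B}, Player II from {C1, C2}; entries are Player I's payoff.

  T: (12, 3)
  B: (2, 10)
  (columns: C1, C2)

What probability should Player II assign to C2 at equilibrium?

10/17

Row minima: T → 3, B → 2; maximin = 3.
Column maxima: C1 → 12, C2 → 10; minimax = 10.
3 ≠ 10, so there is no saddle point; optimal play is mixed.
Let Player I play T with probability p. Expected payoff against C1: 12p + 2(1−p) = 10p + 2; against C2: 3p + 10(1−p) = −7p + 10.
Setting these equal: 10p + 2 = −7p + 10 ⇒ 17p = 8 ⇒ p = 8/17, and the value is (10)·(8/17) + 2 = 114/17.
For Player II: with q = P(C1), equating T's and B's payoffs gives 9q + 3 = −8q + 10 ⇒ q = 7/17.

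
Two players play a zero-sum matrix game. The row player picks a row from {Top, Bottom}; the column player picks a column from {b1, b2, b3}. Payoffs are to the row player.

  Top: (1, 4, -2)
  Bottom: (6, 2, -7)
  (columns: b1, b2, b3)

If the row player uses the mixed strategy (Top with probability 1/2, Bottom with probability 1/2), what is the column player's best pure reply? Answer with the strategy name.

b3

If the column player plays b1, the row player's expected payoff is (1/2)·1 + (1/2)·6 = 7/2.
If the column player plays b2, the row player's expected payoff is (1/2)·4 + (1/2)·2 = 3.
If the column player plays b3, the row player's expected payoff is (1/2)·(-2) + (1/2)·(-7) = -9/2.
The column player minimizes the row player's payoff; the smallest is -9/2, so the best response is b3.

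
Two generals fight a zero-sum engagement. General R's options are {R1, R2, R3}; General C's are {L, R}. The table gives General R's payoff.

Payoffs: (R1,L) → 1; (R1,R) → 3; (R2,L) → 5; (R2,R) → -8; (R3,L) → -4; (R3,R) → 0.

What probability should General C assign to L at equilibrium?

Row minima: R1 → 1, R2 → -8, R3 → -4; maximin = 1.
Column maxima: L → 5, R → 3; minimax = 3.
1 ≠ 3, so there is no saddle point; optimal play is mixed.
R3 is strictly dominated by R1, so General R never plays it.
On the remaining 2×2 (R1, R2 vs L, R):
Let General R play R1 with probability p. Expected payoff against L: 1p + 5(1−p) = −4p + 5; against R: 3p + (-8)(1−p) = 11p − 8.
Setting these equal: −4p + 5 = 11p − 8 ⇒ −15p = -13 ⇒ p = 13/15, and the value is (-4)·(13/15) + 5 = 23/15.
For General C: with q = P(L), equating R1's and R2's payoffs gives −2q + 3 = 13q − 8 ⇒ q = 11/15.

11/15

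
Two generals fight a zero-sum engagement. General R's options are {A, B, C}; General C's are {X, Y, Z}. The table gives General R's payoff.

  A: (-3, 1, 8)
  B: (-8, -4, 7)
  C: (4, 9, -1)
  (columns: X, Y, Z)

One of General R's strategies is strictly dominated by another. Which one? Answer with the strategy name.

A gives a strictly higher payoff than B against every column: -3 > -8, 1 > -4, 8 > 7.
So B is strictly dominated and General R never plays it.

B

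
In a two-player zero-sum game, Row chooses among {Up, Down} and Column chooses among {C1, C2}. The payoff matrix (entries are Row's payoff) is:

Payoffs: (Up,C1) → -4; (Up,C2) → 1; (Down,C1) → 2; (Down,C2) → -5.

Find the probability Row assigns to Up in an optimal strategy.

Row minima: Up → -4, Down → -5; maximin = -4.
Column maxima: C1 → 2, C2 → 1; minimax = 1.
-4 ≠ 1, so there is no saddle point; optimal play is mixed.
Let Row play Up with probability p. Expected payoff against C1: (-4)p + 2(1−p) = −6p + 2; against C2: 1p + (-5)(1−p) = 6p − 5.
Setting these equal: −6p + 2 = 6p − 5 ⇒ −12p = -7 ⇒ p = 7/12, and the value is (-6)·(7/12) + 2 = -3/2.
For Column: with q = P(C1), equating Up's and Down's payoffs gives −5q + 1 = 7q − 5 ⇒ q = 1/2.

7/12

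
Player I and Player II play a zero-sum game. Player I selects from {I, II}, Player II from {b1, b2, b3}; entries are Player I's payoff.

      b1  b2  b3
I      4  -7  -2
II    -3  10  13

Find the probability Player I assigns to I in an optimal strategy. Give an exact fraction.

Row minima: I → -7, II → -3; maximin = -3.
Column maxima: b1 → 4, b2 → 10, b3 → 13; minimax = 4.
-3 ≠ 4, so there is no saddle point; optimal play is mixed.
b3 is strictly dominated by b2 (it gives Player I strictly more in every row), so Player II never plays it.
On the remaining 2×2 (I, II vs b1, b2):
Let Player I play I with probability p. Expected payoff against b1: 4p + (-3)(1−p) = 7p − 3; against b2: (-7)p + 10(1−p) = −17p + 10.
Setting these equal: 7p − 3 = −17p + 10 ⇒ 24p = 13 ⇒ p = 13/24, and the value is (7)·(13/24) − 3 = 19/24.
For Player II: with q = P(b1), equating I's and II's payoffs gives 11q − 7 = −13q + 10 ⇒ q = 17/24.

13/24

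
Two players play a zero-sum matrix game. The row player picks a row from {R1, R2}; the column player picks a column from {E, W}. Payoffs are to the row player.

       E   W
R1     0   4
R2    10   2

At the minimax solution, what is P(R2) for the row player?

Row minima: R1 → 0, R2 → 2; maximin = 2.
Column maxima: E → 10, W → 4; minimax = 4.
2 ≠ 4, so there is no saddle point; optimal play is mixed.
Let the row player play R1 with probability p. Expected payoff against E: 0p + 10(1−p) = −10p + 10; against W: 4p + 2(1−p) = 2p + 2.
Setting these equal: −10p + 10 = 2p + 2 ⇒ −12p = -8 ⇒ p = 2/3, and the value is (-10)·(2/3) + 10 = 10/3.
For the column player: with q = P(E), equating R1's and R2's payoffs gives −4q + 4 = 8q + 2 ⇒ q = 1/6.

1/3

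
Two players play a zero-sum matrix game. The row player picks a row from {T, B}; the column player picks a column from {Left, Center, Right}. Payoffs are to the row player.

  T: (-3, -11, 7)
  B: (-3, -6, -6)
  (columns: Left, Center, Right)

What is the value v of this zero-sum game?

-6

Row minima: T → -11, B → -6; maximin = -6.
Column maxima: Left → -3, Center → -6, Right → 7; minimax = -6.
Since maximin = minimax = -6, there is a saddle point and the value is -6.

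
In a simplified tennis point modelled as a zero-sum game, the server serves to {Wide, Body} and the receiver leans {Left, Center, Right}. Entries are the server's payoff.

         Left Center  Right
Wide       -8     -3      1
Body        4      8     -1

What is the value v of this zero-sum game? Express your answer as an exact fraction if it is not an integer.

Row minima: Wide → -8, Body → -1; maximin = -1.
Column maxima: Left → 4, Center → 8, Right → 1; minimax = 1.
-1 ≠ 1, so there is no saddle point; optimal play is mixed.
Center is strictly dominated by Left (it gives the server strictly more in every row), so the receiver never plays it.
On the remaining 2×2 (Wide, Body vs Left, Right):
Let the server play Wide with probability p. Expected payoff against Left: (-8)p + 4(1−p) = −12p + 4; against Right: 1p + (-1)(1−p) = 2p − 1.
Setting these equal: −12p + 4 = 2p − 1 ⇒ −14p = -5 ⇒ p = 5/14, and the value is (-12)·(5/14) + 4 = -2/7.
For the receiver: with q = P(Left), equating Wide's and Body's payoffs gives −9q + 1 = 5q − 1 ⇒ q = 1/7.

-2/7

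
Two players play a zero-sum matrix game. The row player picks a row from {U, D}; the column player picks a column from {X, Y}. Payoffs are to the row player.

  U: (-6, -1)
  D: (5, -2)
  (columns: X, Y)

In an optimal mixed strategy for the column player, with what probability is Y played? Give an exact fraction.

Row minima: U → -6, D → -2; maximin = -2.
Column maxima: X → 5, Y → -1; minimax = -1.
-2 ≠ -1, so there is no saddle point; optimal play is mixed.
Let the row player play U with probability p. Expected payoff against X: (-6)p + 5(1−p) = −11p + 5; against Y: (-1)p + (-2)(1−p) = p − 2.
Setting these equal: −11p + 5 = p − 2 ⇒ −12p = -7 ⇒ p = 7/12, and the value is (-11)·(7/12) + 5 = -17/12.
For the column player: with q = P(X), equating U's and D's payoffs gives −5q − 1 = 7q − 2 ⇒ q = 1/12.

11/12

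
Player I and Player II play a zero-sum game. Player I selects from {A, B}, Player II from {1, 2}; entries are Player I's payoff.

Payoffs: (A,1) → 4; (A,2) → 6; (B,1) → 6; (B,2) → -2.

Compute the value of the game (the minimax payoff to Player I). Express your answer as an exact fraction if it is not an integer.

Row minima: A → 4, B → -2; maximin = 4.
Column maxima: 1 → 6, 2 → 6; minimax = 6.
4 ≠ 6, so there is no saddle point; optimal play is mixed.
Let Player I play A with probability p. Expected payoff against 1: 4p + 6(1−p) = −2p + 6; against 2: 6p + (-2)(1−p) = 8p − 2.
Setting these equal: −2p + 6 = 8p − 2 ⇒ −10p = -8 ⇒ p = 4/5, and the value is (-2)·(4/5) + 6 = 22/5.
For Player II: with q = P(1), equating A's and B's payoffs gives −2q + 6 = 8q − 2 ⇒ q = 4/5.

22/5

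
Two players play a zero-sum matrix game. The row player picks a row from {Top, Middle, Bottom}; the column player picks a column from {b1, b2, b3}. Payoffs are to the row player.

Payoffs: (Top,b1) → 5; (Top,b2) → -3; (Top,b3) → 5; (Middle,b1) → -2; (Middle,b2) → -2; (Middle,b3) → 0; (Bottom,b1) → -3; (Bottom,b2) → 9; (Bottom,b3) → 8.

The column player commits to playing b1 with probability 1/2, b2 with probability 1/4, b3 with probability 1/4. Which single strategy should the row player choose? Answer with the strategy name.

Expected payoff of Top: (1/2)·5 + (1/4)·(-3) + (1/4)·5 = 3.
Expected payoff of Middle: (1/2)·(-2) + (1/4)·(-2) + (1/4)·0 = -3/2.
Expected payoff of Bottom: (1/2)·(-3) + (1/4)·9 + (1/4)·8 = 11/4.
The largest is 3, so the row player's best response is Top.

Top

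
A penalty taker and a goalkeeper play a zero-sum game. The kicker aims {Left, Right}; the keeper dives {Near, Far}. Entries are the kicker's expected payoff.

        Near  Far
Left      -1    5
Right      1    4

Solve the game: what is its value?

1

Row minima: Left → -1, Right → 1; maximin = 1.
Column maxima: Near → 1, Far → 5; minimax = 1.
Since maximin = minimax = 1, there is a saddle point and the value is 1.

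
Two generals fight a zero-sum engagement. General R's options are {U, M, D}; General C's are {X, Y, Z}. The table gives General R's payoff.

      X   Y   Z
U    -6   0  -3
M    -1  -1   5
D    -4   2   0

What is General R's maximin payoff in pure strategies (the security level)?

-1

Row minima: U → -6, M → -1, D → -4.
The best of these is -1.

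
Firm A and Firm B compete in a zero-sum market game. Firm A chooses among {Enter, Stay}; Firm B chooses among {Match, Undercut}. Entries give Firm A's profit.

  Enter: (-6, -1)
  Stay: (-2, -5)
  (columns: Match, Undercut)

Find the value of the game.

Row minima: Enter → -6, Stay → -5; maximin = -5.
Column maxima: Match → -2, Undercut → -1; minimax = -2.
-5 ≠ -2, so there is no saddle point; optimal play is mixed.
Let Firm A play Enter with probability p. Expected payoff against Match: (-6)p + (-2)(1−p) = −4p − 2; against Undercut: (-1)p + (-5)(1−p) = 4p − 5.
Setting these equal: −4p − 2 = 4p − 5 ⇒ −8p = -3 ⇒ p = 3/8, and the value is (-4)·(3/8) − 2 = -7/2.
For Firm B: with q = P(Match), equating Enter's and Stay's payoffs gives −5q − 1 = 3q − 5 ⇒ q = 1/2.

-7/2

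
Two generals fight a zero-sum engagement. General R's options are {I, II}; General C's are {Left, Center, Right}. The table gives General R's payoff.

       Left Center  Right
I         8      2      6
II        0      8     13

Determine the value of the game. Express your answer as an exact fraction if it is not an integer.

Row minima: I → 2, II → 0; maximin = 2.
Column maxima: Left → 8, Center → 8, Right → 13; minimax = 8.
2 ≠ 8, so there is no saddle point; optimal play is mixed.
Right is strictly dominated by Center (it gives General R strictly more in every row), so General C never plays it.
On the remaining 2×2 (I, II vs Left, Center):
Let General R play I with probability p. Expected payoff against Left: 8p + 0(1−p) = 8p; against Center: 2p + 8(1−p) = −6p + 8.
Setting these equal: 8p = −6p + 8 ⇒ 14p = 8 ⇒ p = 4/7, and the value is (8)·(4/7) = 32/7.
For General C: with q = P(Left), equating I's and II's payoffs gives 6q + 2 = −8q + 8 ⇒ q = 3/7.

32/7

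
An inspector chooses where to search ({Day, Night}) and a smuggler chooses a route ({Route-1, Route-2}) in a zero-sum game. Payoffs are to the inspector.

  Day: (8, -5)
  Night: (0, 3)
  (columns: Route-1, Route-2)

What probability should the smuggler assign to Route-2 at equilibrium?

Row minima: Day → -5, Night → 0; maximin = 0.
Column maxima: Route-1 → 8, Route-2 → 3; minimax = 3.
0 ≠ 3, so there is no saddle point; optimal play is mixed.
Let the inspector play Day with probability p. Expected payoff against Route-1: 8p + 0(1−p) = 8p; against Route-2: (-5)p + 3(1−p) = −8p + 3.
Setting these equal: 8p = −8p + 3 ⇒ 16p = 3 ⇒ p = 3/16, and the value is (8)·(3/16) = 3/2.
For the smuggler: with q = P(Route-1), equating Day's and Night's payoffs gives 13q − 5 = −3q + 3 ⇒ q = 1/2.

1/2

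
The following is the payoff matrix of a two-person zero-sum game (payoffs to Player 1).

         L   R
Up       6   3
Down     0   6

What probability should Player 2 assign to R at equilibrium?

Row minima: Up → 3, Down → 0; maximin = 3.
Column maxima: L → 6, R → 6; minimax = 6.
3 ≠ 6, so there is no saddle point; optimal play is mixed.
Let Player 1 play Up with probability p. Expected payoff against L: 6p + 0(1−p) = 6p; against R: 3p + 6(1−p) = −3p + 6.
Setting these equal: 6p = −3p + 6 ⇒ 9p = 6 ⇒ p = 2/3, and the value is (6)·(2/3) = 4.
For Player 2: with q = P(L), equating Up's and Down's payoffs gives 3q + 3 = −6q + 6 ⇒ q = 1/3.

2/3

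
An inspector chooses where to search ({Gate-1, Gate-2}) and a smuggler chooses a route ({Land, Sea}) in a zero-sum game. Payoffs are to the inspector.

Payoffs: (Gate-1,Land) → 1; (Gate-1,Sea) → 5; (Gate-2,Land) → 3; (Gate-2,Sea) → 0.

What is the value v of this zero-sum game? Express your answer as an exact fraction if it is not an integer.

Row minima: Gate-1 → 1, Gate-2 → 0; maximin = 1.
Column maxima: Land → 3, Sea → 5; minimax = 3.
1 ≠ 3, so there is no saddle point; optimal play is mixed.
Let the inspector play Gate-1 with probability p. Expected payoff against Land: 1p + 3(1−p) = −2p + 3; against Sea: 5p + 0(1−p) = 5p.
Setting these equal: −2p + 3 = 5p ⇒ −7p = -3 ⇒ p = 3/7, and the value is (-2)·(3/7) + 3 = 15/7.
For the smuggler: with q = P(Land), equating Gate-1's and Gate-2's payoffs gives −4q + 5 = 3q ⇒ q = 5/7.

15/7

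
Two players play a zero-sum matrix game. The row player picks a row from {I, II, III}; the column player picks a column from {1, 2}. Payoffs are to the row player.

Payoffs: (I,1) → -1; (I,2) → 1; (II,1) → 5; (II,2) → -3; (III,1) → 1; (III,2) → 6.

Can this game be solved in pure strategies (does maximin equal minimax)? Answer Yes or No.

Row minima: I → -1, II → -3, III → 1; maximin = 1.
Column maxima: 1 → 5, 2 → 6; minimax = 5.
1 ≠ 5, so no pure-strategy equilibrium exists.

No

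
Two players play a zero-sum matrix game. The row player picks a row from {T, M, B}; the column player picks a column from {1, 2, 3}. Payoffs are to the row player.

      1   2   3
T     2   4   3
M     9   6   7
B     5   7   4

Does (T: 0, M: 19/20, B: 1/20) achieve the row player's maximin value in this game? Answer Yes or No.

No

Against 1 this mix gives (19/20)·9 + (1/20)·5 = 44/5.
Against 2 this mix gives (19/20)·6 + (1/20)·7 = 121/20.
Against 3 this mix gives (19/20)·7 + (1/20)·4 = 137/20.
The column player will play 2, holding the row player to 121/20. Shifting weight toward the row that does better against 2 would raise this floor (the equalizing mix achieves 25/4 against both 2 and 3), so the proposed strategy is not optimal.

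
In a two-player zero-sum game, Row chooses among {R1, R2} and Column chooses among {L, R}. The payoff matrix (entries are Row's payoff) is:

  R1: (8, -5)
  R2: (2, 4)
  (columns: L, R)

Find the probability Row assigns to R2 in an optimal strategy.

Row minima: R1 → -5, R2 → 2; maximin = 2.
Column maxima: L → 8, R → 4; minimax = 4.
2 ≠ 4, so there is no saddle point; optimal play is mixed.
Let Row play R1 with probability p. Expected payoff against L: 8p + 2(1−p) = 6p + 2; against R: (-5)p + 4(1−p) = −9p + 4.
Setting these equal: 6p + 2 = −9p + 4 ⇒ 15p = 2 ⇒ p = 2/15, and the value is (6)·(2/15) + 2 = 14/5.
For Column: with q = P(L), equating R1's and R2's payoffs gives 13q − 5 = −2q + 4 ⇒ q = 3/5.

13/15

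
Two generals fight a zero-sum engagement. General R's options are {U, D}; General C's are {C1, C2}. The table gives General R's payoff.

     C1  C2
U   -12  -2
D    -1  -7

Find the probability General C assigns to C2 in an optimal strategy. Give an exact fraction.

11/16

Row minima: U → -12, D → -7; maximin = -7.
Column maxima: C1 → -1, C2 → -2; minimax = -2.
-7 ≠ -2, so there is no saddle point; optimal play is mixed.
Let General R play U with probability p. Expected payoff against C1: (-12)p + (-1)(1−p) = −11p − 1; against C2: (-2)p + (-7)(1−p) = 5p − 7.
Setting these equal: −11p − 1 = 5p − 7 ⇒ −16p = -6 ⇒ p = 3/8, and the value is (-11)·(3/8) − 1 = -41/8.
For General C: with q = P(C1), equating U's and D's payoffs gives −10q − 2 = 6q − 7 ⇒ q = 5/16.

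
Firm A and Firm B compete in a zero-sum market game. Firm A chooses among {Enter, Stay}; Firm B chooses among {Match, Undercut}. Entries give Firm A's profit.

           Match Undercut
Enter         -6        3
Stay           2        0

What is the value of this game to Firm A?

6/11

Row minima: Enter → -6, Stay → 0; maximin = 0.
Column maxima: Match → 2, Undercut → 3; minimax = 2.
0 ≠ 2, so there is no saddle point; optimal play is mixed.
Let Firm A play Enter with probability p. Expected payoff against Match: (-6)p + 2(1−p) = −8p + 2; against Undercut: 3p + 0(1−p) = 3p.
Setting these equal: −8p + 2 = 3p ⇒ −11p = -2 ⇒ p = 2/11, and the value is (-8)·(2/11) + 2 = 6/11.
For Firm B: with q = P(Match), equating Enter's and Stay's payoffs gives −9q + 3 = 2q ⇒ q = 3/11.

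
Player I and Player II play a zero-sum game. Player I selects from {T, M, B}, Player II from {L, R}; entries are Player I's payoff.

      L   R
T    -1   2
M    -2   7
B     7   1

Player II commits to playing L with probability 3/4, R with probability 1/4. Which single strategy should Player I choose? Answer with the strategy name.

B

Expected payoff of T: (3/4)·(-1) + (1/4)·2 = -1/4.
Expected payoff of M: (3/4)·(-2) + (1/4)·7 = 1/4.
Expected payoff of B: (3/4)·7 + (1/4)·1 = 11/2.
The largest is 11/2, so Player I's best response is B.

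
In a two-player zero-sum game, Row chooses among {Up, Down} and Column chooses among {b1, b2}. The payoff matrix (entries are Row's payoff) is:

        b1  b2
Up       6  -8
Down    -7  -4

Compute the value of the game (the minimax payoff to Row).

Row minima: Up → -8, Down → -7; maximin = -7.
Column maxima: b1 → 6, b2 → -4; minimax = -4.
-7 ≠ -4, so there is no saddle point; optimal play is mixed.
Let Row play Up with probability p. Expected payoff against b1: 6p + (-7)(1−p) = 13p − 7; against b2: (-8)p + (-4)(1−p) = −4p − 4.
Setting these equal: 13p − 7 = −4p − 4 ⇒ 17p = 3 ⇒ p = 3/17, and the value is (13)·(3/17) − 7 = -80/17.
For Column: with q = P(b1), equating Up's and Down's payoffs gives 14q − 8 = −3q − 4 ⇒ q = 4/17.

-80/17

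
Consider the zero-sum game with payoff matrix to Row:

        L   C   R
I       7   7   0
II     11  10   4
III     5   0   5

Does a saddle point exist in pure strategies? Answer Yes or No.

Row minima: I → 0, II → 4, III → 0; maximin = 4.
Column maxima: L → 11, C → 10, R → 5; minimax = 5.
4 ≠ 5, so no pure-strategy equilibrium exists.

No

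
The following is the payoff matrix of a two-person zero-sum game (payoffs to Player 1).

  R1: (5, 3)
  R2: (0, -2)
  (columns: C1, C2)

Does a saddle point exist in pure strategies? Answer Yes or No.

Row minima: R1 → 3, R2 → -2; maximin = 3.
Column maxima: C1 → 5, C2 → 3; minimax = 3.
maximin = minimax = 3, so a saddle point exists.

Yes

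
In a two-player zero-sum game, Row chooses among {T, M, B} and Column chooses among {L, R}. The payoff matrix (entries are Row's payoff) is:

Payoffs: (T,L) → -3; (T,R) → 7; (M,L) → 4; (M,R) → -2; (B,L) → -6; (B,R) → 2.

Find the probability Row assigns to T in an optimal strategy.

Row minima: T → -3, M → -2, B → -6; maximin = -2.
Column maxima: L → 4, R → 7; minimax = 4.
-2 ≠ 4, so there is no saddle point; optimal play is mixed.
B is strictly dominated by T, so Row never plays it.
On the remaining 2×2 (T, M vs L, R):
Let Row play T with probability p. Expected payoff against L: (-3)p + 4(1−p) = −7p + 4; against R: 7p + (-2)(1−p) = 9p − 2.
Setting these equal: −7p + 4 = 9p − 2 ⇒ −16p = -6 ⇒ p = 3/8, and the value is (-7)·(3/8) + 4 = 11/8.
For Column: with q = P(L), equating T's and M's payoffs gives −10q + 7 = 6q − 2 ⇒ q = 9/16.

3/8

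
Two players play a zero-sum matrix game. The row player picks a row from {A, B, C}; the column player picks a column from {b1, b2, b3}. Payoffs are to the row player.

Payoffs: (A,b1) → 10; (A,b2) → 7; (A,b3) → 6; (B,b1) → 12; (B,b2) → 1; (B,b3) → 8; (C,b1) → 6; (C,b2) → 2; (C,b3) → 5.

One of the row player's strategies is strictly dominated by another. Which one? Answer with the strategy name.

C

A gives a strictly higher payoff than C against every column: 10 > 6, 7 > 2, 6 > 5.
So C is strictly dominated and the row player never plays it.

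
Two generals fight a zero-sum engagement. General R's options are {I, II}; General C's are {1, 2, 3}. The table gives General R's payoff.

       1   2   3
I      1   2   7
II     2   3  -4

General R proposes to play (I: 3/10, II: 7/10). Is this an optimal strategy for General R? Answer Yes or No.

No

Against 1 this mix gives (3/10)·1 + (7/10)·2 = 17/10.
Against 2 this mix gives (3/10)·2 + (7/10)·3 = 27/10.
Against 3 this mix gives (3/10)·7 + (7/10)·(-4) = -7/10.
General C will play 3, holding General R to -7/10. Shifting weight toward the row that does better against 3 would raise this floor (the equalizing mix achieves 3/2 against both 3 and 1), so the proposed strategy is not optimal.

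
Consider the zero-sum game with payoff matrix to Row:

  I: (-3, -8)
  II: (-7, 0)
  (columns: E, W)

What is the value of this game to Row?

-14/3

Row minima: I → -8, II → -7; maximin = -7.
Column maxima: E → -3, W → 0; minimax = -3.
-7 ≠ -3, so there is no saddle point; optimal play is mixed.
Let Row play I with probability p. Expected payoff against E: (-3)p + (-7)(1−p) = 4p − 7; against W: (-8)p + 0(1−p) = −8p.
Setting these equal: 4p − 7 = −8p ⇒ 12p = 7 ⇒ p = 7/12, and the value is (4)·(7/12) − 7 = -14/3.
For Column: with q = P(E), equating I's and II's payoffs gives 5q − 8 = −7q ⇒ q = 2/3.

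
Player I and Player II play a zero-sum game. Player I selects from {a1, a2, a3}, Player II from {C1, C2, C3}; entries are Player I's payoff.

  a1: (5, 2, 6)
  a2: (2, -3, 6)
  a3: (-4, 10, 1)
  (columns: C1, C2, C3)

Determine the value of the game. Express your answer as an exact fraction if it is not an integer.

58/17

Row minima: a1 → 2, a2 → -3, a3 → -4; maximin = 2.
Column maxima: C1 → 5, C2 → 10, C3 → 6; minimax = 5.
2 ≠ 5, so there is no saddle point; optimal play is mixed.
C3 is strictly dominated by C1 (it gives Player I strictly more in every row), so Player II never plays it.
With C3 eliminated, a2 is strictly dominated by a1 (a1 gives Player I strictly more in every remaining column), so Player I never plays it.
On the remaining 2×2 (a1, a3 vs C1, C2):
Let Player I play a1 with probability p. Expected payoff against C1: 5p + (-4)(1−p) = 9p − 4; against C2: 2p + 10(1−p) = −8p + 10.
Setting these equal: 9p − 4 = −8p + 10 ⇒ 17p = 14 ⇒ p = 14/17, and the value is (9)·(14/17) − 4 = 58/17.
For Player II: with q = P(C1), equating a1's and a3's payoffs gives 3q + 2 = −14q + 10 ⇒ q = 8/17.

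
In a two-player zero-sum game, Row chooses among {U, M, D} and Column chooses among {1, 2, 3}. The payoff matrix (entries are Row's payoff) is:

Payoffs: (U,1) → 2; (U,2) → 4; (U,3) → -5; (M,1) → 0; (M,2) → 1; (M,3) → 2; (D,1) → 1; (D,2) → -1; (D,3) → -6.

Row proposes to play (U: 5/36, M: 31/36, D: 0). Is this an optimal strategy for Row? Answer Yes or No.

No

Against 1 this mix gives (5/36)·2 + (31/36)·0 = 5/18.
Against 2 this mix gives (5/36)·4 + (31/36)·1 = 17/12.
Against 3 this mix gives (5/36)·(-5) + (31/36)·2 = 37/36.
Column will play 1, holding Row to 5/18. Shifting weight toward the row that does better against 1 would raise this floor (the equalizing mix achieves 4/9 against both 1 and 3), so the proposed strategy is not optimal.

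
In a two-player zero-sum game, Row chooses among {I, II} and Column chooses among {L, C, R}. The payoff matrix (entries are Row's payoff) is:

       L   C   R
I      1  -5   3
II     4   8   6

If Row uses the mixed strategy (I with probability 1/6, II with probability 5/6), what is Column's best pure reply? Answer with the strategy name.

L

If Column plays L, Row's expected payoff is (1/6)·1 + (5/6)·4 = 7/2.
If Column plays C, Row's expected payoff is (1/6)·(-5) + (5/6)·8 = 35/6.
If Column plays R, Row's expected payoff is (1/6)·3 + (5/6)·6 = 11/2.
Column minimizes Row's payoff; the smallest is 7/2, so the best response is L.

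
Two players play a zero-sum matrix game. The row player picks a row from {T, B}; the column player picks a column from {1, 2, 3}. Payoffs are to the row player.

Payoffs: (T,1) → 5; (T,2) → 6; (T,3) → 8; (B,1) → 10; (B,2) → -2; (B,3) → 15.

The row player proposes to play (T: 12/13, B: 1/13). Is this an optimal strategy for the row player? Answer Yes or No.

Against 1 this mix gives (12/13)·5 + (1/13)·10 = 70/13.
Against 2 this mix gives (12/13)·6 + (1/13)·(-2) = 70/13.
Against 3 this mix gives (12/13)·8 + (1/13)·15 = 111/13.
All of the column player's active replies (1, 2) yield 70/13, and no column does worse for the row player. The mix makes the column player indifferent and guarantees 70/13, so it is optimal.

Yes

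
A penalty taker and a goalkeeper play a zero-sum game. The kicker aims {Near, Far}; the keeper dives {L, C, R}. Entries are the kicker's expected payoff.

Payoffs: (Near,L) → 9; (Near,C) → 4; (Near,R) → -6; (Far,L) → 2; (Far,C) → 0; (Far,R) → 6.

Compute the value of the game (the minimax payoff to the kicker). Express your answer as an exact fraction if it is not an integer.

3/2

Row minima: Near → -6, Far → 0; maximin = 0.
Column maxima: L → 9, C → 4, R → 6; minimax = 4.
0 ≠ 4, so there is no saddle point; optimal play is mixed.
L is strictly dominated by C (it gives the kicker strictly more in every row), so the keeper never plays it.
On the remaining 2×2 (Near, Far vs C, R):
Let the kicker play Near with probability p. Expected payoff against C: 4p + 0(1−p) = 4p; against R: (-6)p + 6(1−p) = −12p + 6.
Setting these equal: 4p = −12p + 6 ⇒ 16p = 6 ⇒ p = 3/8, and the value is (4)·(3/8) = 3/2.
For the keeper: with q = P(C), equating Near's and Far's payoffs gives 10q − 6 = −6q + 6 ⇒ q = 3/4.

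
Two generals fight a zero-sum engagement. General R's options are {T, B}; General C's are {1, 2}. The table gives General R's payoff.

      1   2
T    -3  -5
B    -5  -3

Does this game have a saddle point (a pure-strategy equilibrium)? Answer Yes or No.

No

Row minima: T → -5, B → -5; maximin = -5.
Column maxima: 1 → -3, 2 → -3; minimax = -3.
-5 ≠ -3, so no pure-strategy equilibrium exists.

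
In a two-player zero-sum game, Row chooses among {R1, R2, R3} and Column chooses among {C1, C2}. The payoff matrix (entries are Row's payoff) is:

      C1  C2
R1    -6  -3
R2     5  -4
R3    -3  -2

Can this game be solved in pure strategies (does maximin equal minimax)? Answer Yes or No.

No

Row minima: R1 → -6, R2 → -4, R3 → -3; maximin = -3.
Column maxima: C1 → 5, C2 → -2; minimax = -2.
-3 ≠ -2, so no pure-strategy equilibrium exists.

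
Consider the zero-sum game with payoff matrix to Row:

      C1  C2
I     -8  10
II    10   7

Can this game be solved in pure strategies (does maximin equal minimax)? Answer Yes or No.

Row minima: I → -8, II → 7; maximin = 7.
Column maxima: C1 → 10, C2 → 10; minimax = 10.
7 ≠ 10, so no pure-strategy equilibrium exists.

No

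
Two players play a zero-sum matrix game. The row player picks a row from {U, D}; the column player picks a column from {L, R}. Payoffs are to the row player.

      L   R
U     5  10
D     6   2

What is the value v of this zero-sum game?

Row minima: U → 5, D → 2; maximin = 5.
Column maxima: L → 6, R → 10; minimax = 6.
5 ≠ 6, so there is no saddle point; optimal play is mixed.
Let the row player play U with probability p. Expected payoff against L: 5p + 6(1−p) = −p + 6; against R: 10p + 2(1−p) = 8p + 2.
Setting these equal: −p + 6 = 8p + 2 ⇒ −9p = -4 ⇒ p = 4/9, and the value is (-1)·(4/9) + 6 = 50/9.
For the column player: with q = P(L), equating U's and D's payoffs gives −5q + 10 = 4q + 2 ⇒ q = 8/9.

50/9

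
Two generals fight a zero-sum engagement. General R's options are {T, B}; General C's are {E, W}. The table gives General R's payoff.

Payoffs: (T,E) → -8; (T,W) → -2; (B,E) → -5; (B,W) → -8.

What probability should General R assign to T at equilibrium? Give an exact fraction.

Row minima: T → -8, B → -8; maximin = -8.
Column maxima: E → -5, W → -2; minimax = -5.
-8 ≠ -5, so there is no saddle point; optimal play is mixed.
Let General R play T with probability p. Expected payoff against E: (-8)p + (-5)(1−p) = −3p − 5; against W: (-2)p + (-8)(1−p) = 6p − 8.
Setting these equal: −3p − 5 = 6p − 8 ⇒ −9p = -3 ⇒ p = 1/3, and the value is (-3)·(1/3) − 5 = -6.
For General C: with q = P(E), equating T's and B's payoffs gives −6q − 2 = 3q − 8 ⇒ q = 2/3.

1/3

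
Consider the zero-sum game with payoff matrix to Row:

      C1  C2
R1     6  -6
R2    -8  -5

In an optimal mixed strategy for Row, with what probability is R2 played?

Row minima: R1 → -6, R2 → -8; maximin = -6.
Column maxima: C1 → 6, C2 → -5; minimax = -5.
-6 ≠ -5, so there is no saddle point; optimal play is mixed.
Let Row play R1 with probability p. Expected payoff against C1: 6p + (-8)(1−p) = 14p − 8; against C2: (-6)p + (-5)(1−p) = −p − 5.
Setting these equal: 14p − 8 = −p − 5 ⇒ 15p = 3 ⇒ p = 1/5, and the value is (14)·(1/5) − 8 = -26/5.
For Column: with q = P(C1), equating R1's and R2's payoffs gives 12q − 6 = −3q − 5 ⇒ q = 1/15.

4/5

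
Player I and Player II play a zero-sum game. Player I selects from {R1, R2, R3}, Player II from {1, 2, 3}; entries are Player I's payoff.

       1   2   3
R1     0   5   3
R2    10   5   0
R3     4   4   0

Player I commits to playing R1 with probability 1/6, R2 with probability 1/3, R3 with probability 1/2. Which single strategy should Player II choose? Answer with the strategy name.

3

If Player II plays 1, Player I's expected payoff is (1/6)·0 + (1/3)·10 + (1/2)·4 = 16/3.
If Player II plays 2, Player I's expected payoff is (1/6)·5 + (1/3)·5 + (1/2)·4 = 9/2.
If Player II plays 3, Player I's expected payoff is (1/6)·3 + (1/3)·0 + (1/2)·0 = 1/2.
Player II minimizes Player I's payoff; the smallest is 1/2, so the best response is 3.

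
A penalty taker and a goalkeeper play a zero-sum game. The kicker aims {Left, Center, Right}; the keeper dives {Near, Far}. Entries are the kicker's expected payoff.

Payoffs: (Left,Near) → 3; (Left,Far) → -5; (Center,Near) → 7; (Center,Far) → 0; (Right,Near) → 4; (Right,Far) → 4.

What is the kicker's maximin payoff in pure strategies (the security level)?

Row minima: Left → -5, Center → 0, Right → 4.
The best of these is 4.

4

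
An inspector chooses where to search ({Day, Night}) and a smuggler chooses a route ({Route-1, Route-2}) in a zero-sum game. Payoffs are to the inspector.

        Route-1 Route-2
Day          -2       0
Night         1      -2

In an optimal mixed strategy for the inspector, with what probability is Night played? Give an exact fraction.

Row minima: Day → -2, Night → -2; maximin = -2.
Column maxima: Route-1 → 1, Route-2 → 0; minimax = 0.
-2 ≠ 0, so there is no saddle point; optimal play is mixed.
Let the inspector play Day with probability p. Expected payoff against Route-1: (-2)p + 1(1−p) = −3p + 1; against Route-2: 0p + (-2)(1−p) = 2p − 2.
Setting these equal: −3p + 1 = 2p − 2 ⇒ −5p = -3 ⇒ p = 3/5, and the value is (-3)·(3/5) + 1 = -4/5.
For the smuggler: with q = P(Route-1), equating Day's and Night's payoffs gives −2q = 3q − 2 ⇒ q = 2/5.

2/5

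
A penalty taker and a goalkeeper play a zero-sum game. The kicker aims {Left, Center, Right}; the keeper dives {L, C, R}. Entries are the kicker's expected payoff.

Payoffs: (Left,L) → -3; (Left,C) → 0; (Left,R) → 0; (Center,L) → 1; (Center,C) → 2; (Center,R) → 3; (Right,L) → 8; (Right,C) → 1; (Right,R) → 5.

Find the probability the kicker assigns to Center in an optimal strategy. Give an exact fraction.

7/8

Row minima: Left → -3, Center → 1, Right → 1; maximin = 1.
Column maxima: L → 8, C → 2, R → 5; minimax = 2.
1 ≠ 2, so there is no saddle point; optimal play is mixed.
Left is strictly dominated by Center, so the kicker never plays it.
With Left eliminated, R is strictly dominated by C (it gives the kicker strictly more in every remaining row), so the keeper never plays it.
On the remaining 2×2 (Center, Right vs L, C):
Let the kicker play Center with probability p. Expected payoff against L: 1p + 8(1−p) = −7p + 8; against C: 2p + 1(1−p) = p + 1.
Setting these equal: −7p + 8 = p + 1 ⇒ −8p = -7 ⇒ p = 7/8, and the value is (-7)·(7/8) + 8 = 15/8.
For the keeper: with q = P(L), equating Center's and Right's payoffs gives −q + 2 = 7q + 1 ⇒ q = 1/8.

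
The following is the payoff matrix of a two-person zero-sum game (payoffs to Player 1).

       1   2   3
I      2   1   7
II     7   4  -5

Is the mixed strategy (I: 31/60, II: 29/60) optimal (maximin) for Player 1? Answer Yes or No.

Against 1 this mix gives (31/60)·2 + (29/60)·7 = 53/12.
Against 2 this mix gives (31/60)·1 + (29/60)·4 = 49/20.
Against 3 this mix gives (31/60)·7 + (29/60)·(-5) = 6/5.
Player 2 will play 3, holding Player 1 to 6/5. Shifting weight toward the row that does better against 3 would raise this floor (the equalizing mix achieves 11/5 against both 3 and 2), so the proposed strategy is not optimal.

No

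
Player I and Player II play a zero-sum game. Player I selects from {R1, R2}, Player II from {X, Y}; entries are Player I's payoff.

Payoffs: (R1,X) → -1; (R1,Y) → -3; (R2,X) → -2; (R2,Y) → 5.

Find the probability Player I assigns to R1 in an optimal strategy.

7/9

Row minima: R1 → -3, R2 → -2; maximin = -2.
Column maxima: X → -1, Y → 5; minimax = -1.
-2 ≠ -1, so there is no saddle point; optimal play is mixed.
Let Player I play R1 with probability p. Expected payoff against X: (-1)p + (-2)(1−p) = p − 2; against Y: (-3)p + 5(1−p) = −8p + 5.
Setting these equal: p − 2 = −8p + 5 ⇒ 9p = 7 ⇒ p = 7/9, and the value is (1)·(7/9) − 2 = -11/9.
For Player II: with q = P(X), equating R1's and R2's payoffs gives 2q − 3 = −7q + 5 ⇒ q = 8/9.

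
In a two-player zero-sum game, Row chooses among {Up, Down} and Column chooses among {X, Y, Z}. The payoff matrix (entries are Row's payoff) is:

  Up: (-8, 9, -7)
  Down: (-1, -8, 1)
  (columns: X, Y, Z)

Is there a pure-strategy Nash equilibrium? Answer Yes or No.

Row minima: Up → -8, Down → -8; maximin = -8.
Column maxima: X → -1, Y → 9, Z → 1; minimax = -1.
-8 ≠ -1, so no pure-strategy equilibrium exists.

No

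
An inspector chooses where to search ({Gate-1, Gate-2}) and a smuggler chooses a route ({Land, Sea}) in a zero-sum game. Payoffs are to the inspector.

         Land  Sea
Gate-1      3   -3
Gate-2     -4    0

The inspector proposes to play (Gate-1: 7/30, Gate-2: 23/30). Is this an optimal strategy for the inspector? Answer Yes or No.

No

Against Land this mix gives (7/30)·3 + (23/30)·(-4) = -71/30.
Against Sea this mix gives (7/30)·(-3) + (23/30)·0 = -7/10.
The smuggler will play Land, holding the inspector to -71/30. Shifting weight toward the row that does better against Land would raise this floor (the equalizing mix achieves -6/5 against both Land and Sea), so the proposed strategy is not optimal.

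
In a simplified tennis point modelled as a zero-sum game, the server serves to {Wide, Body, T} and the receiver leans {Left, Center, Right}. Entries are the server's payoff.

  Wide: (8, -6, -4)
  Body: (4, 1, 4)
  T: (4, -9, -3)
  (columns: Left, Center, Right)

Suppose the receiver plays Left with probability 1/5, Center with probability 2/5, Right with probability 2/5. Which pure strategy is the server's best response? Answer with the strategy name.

Expected payoff of Wide: (1/5)·8 + (2/5)·(-6) + (2/5)·(-4) = -12/5.
Expected payoff of Body: (1/5)·4 + (2/5)·1 + (2/5)·4 = 14/5.
Expected payoff of T: (1/5)·4 + (2/5)·(-9) + (2/5)·(-3) = -4.
The largest is 14/5, so the server's best response is Body.

Body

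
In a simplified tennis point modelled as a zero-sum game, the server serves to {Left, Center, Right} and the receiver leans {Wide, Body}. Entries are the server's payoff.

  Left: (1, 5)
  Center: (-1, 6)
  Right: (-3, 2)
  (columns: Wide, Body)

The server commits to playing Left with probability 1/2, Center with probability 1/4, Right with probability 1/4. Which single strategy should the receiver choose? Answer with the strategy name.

Wide

If the receiver plays Wide, the server's expected payoff is (1/2)·1 + (1/4)·(-1) + (1/4)·(-3) = -1/2.
If the receiver plays Body, the server's expected payoff is (1/2)·5 + (1/4)·6 + (1/4)·2 = 9/2.
The receiver minimizes the server's payoff; the smallest is -1/2, so the best response is Wide.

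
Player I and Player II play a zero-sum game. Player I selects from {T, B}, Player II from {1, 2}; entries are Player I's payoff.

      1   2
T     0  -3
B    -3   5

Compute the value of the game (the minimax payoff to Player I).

Row minima: T → -3, B → -3; maximin = -3.
Column maxima: 1 → 0, 2 → 5; minimax = 0.
-3 ≠ 0, so there is no saddle point; optimal play is mixed.
Let Player I play T with probability p. Expected payoff against 1: 0p + (-3)(1−p) = 3p − 3; against 2: (-3)p + 5(1−p) = −8p + 5.
Setting these equal: 3p − 3 = −8p + 5 ⇒ 11p = 8 ⇒ p = 8/11, and the value is (3)·(8/11) − 3 = -9/11.
For Player II: with q = P(1), equating T's and B's payoffs gives 3q − 3 = −8q + 5 ⇒ q = 8/11.

-9/11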